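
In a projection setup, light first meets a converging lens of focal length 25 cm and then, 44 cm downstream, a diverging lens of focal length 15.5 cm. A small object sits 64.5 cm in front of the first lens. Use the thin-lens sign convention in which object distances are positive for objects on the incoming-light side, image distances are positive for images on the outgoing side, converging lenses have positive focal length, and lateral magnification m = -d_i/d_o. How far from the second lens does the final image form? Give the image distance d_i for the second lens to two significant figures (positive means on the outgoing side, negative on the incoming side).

-2.6 cm

Lens 1: 1/d_i1 = 1/f_1 - 1/d_o1 = 1/25 - 1/64.5 = 0.02450 cm^-1, so d_i1 = 40.823 cm.
The intermediate image is 40.823 cm to the right of lens 1, so d_o2 = L - d_i1 = 44 - 40.823 = 3.177 cm.
Lens 2: 1/d_i2 = 1/f_2 - 1/d_o2 = 1/(-15.5) - 1/(3.177) = -0.37926 cm^-1, so d_i2 = -2.637 cm.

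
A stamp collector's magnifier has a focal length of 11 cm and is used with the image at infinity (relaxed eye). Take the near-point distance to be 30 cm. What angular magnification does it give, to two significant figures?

2.7

M = D/f = 30/11 = 2.727.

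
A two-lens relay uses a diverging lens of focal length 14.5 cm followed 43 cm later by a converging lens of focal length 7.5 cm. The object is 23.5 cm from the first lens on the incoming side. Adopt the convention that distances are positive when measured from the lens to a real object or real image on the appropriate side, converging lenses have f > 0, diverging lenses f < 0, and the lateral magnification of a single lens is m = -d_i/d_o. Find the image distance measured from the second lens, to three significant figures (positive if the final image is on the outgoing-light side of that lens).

Lens 1: 1/d_i1 = 1/f_1 - 1/d_o1 = 1/(-14.5) - 1/23.5 = -0.11152 cm^-1, so d_i1 = -8.967 cm.
The intermediate image is virtual, 8.967 cm to the left of lens 1, so d_o2 = L - d_i1 = 43 - (-8.967) = 51.967 cm.
Lens 2: 1/d_i2 = 1/f_2 - 1/d_o2 = 1/7.5 - 1/(51.967) = 0.11409 cm^-1, so d_i2 = 8.765 cm.

8.76 cm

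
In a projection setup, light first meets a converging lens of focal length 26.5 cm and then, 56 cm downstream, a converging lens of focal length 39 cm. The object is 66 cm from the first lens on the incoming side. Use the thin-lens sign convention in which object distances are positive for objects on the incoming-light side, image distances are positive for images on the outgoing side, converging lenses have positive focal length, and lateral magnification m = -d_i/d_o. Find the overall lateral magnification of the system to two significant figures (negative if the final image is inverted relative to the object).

First lens: d_i1 = 1/(1/26.5 - 1/66) = 44.278 cm.
m_1 = -(44.278)/66 = -0.6709.
Object distance for lens 2: d_o2 = 56 - 44.278 = 11.722 cm.
Second lens: d_i2 = 1/(1/39 - 1/(11.722)) = -16.758 cm.
m_2 = -(-16.758)/(11.722) = 1.4297.
Overall magnification: m = m_1 m_2 = -0.9592.

-0.96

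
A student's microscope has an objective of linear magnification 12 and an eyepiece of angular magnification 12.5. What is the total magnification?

The overall magnification of a compound microscope is the product of the objective and eyepiece magnifications:
M = M_obj x M_eye = 12 x 12.5 = 150.

150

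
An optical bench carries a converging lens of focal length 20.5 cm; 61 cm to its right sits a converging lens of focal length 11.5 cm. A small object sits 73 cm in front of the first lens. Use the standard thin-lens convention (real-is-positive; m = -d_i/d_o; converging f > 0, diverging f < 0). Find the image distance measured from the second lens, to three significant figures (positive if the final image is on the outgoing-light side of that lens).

17.8 cm

Lens 1: 1/d_i1 = 1/f_1 - 1/d_o1 = 1/20.5 - 1/73 = 0.03508 cm^-1, so d_i1 = 28.505 cm.
That image sits 32.495 cm in front of the second lens, so d_o2 = 32.495 cm.
Lens 2: 1/d_i2 = 1/f_2 - 1/d_o2 = 1/11.5 - 1/(32.495) = 0.05618 cm^-1, so d_i2 = 17.799 cm.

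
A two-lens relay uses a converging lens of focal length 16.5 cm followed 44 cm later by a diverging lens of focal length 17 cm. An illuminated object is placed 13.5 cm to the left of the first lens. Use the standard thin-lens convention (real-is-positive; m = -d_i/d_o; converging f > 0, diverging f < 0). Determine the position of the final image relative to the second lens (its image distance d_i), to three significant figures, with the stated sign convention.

Lens 1: 1/d_i1 = 1/f_1 - 1/d_o1 = 1/16.5 - 1/13.5 = -0.01347 cm^-1, so d_i1 = -74.250 cm.
With d_i1 < 0 the first image is virtual and lies on the object side; the object distance for lens 2 is d_o2 = 44 - (-74.250) = 118.250 cm.
Lens 2: 1/d_i2 = 1/f_2 - 1/d_o2 = 1/(-17) - 1/(118.250) = -0.06728 cm^-1, so d_i2 = -14.863 cm.

-14.9 cm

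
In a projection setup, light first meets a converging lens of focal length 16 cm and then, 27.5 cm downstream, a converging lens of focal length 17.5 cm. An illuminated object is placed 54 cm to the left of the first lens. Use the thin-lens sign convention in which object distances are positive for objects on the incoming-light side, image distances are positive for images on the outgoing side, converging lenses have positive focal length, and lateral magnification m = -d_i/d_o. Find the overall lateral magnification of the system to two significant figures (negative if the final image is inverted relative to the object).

Applying the thin-lens equation to the first lens, 1/16 = 1/54 + 1/d_i1, which gives d_i1 = 22.737 cm.
Its lateral magnification is m_1 = -d_i1/d_o1 = -(22.737)/54 = -0.4211.
That image sits 4.763 cm in front of the second lens, so d_o2 = 4.763 cm.
Applying the thin-lens equation again with f_2 = 17.5 cm and d_o2 = 4.763 cm gives d_i2 = -6.544 cm.
m_2 = -(-6.544)/(4.763) = 1.3740.
Overall magnification: m = m_1 m_2 = -0.5785.

-0.58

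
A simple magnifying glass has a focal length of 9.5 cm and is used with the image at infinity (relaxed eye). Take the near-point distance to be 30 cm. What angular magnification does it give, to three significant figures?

3.16

M = D/f = 30/9.5 = 3.158.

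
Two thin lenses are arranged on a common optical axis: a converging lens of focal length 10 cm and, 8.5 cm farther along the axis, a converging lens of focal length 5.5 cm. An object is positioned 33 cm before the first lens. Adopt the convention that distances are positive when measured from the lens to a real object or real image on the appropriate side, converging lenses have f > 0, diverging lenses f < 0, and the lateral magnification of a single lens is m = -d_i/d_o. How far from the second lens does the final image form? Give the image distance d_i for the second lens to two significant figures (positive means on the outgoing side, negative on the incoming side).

First lens: d_i1 = 1/(1/10 - 1/33) = 14.348 cm.
This image would form 14.348 cm past lens 1, i.e. 5.848 cm beyond lens 2, so it is a virtual object for lens 2: d_o2 = 8.5 - 14.348 = -5.848 cm.
Second lens: d_i2 = 1/(1/5.5 - 1/(-5.848)) = 2.834 cm.

2.8 cm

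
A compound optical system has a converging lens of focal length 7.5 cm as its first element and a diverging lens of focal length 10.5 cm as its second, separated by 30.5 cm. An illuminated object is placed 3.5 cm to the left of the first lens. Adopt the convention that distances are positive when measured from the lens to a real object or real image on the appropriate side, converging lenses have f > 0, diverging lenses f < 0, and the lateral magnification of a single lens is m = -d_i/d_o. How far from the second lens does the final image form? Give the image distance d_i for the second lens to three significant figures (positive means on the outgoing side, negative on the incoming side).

Applying the thin-lens equation to the first lens, 1/7.5 = 1/3.5 + 1/d_i1, which gives d_i1 = -6.563 cm.
With d_i1 < 0 the first image is virtual and lies on the object side; the object distance for lens 2 is d_o2 = 30.5 - (-6.563) = 37.062 cm.
Applying the thin-lens equation again with f_2 = -10.5 cm and d_o2 = 37.062 cm gives d_i2 = -8.182 cm.

-8.18 cm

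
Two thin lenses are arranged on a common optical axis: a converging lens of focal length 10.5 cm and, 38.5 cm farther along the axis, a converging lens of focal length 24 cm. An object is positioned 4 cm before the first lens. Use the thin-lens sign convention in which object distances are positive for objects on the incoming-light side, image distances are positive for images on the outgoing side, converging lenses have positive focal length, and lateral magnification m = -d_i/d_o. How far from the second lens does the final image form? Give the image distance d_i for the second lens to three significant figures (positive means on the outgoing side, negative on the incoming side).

51.5 cm

Applying the thin-lens equation to the first lens, 1/10.5 = 1/4 + 1/d_i1, which gives d_i1 = -6.462 cm.
The intermediate image is virtual, 6.462 cm to the left of lens 1, so d_o2 = L - d_i1 = 38.5 - (-6.462) = 44.962 cm.
Applying the thin-lens equation again with f_2 = 24 cm and d_o2 = 44.962 cm gives d_i2 = 51.479 cm.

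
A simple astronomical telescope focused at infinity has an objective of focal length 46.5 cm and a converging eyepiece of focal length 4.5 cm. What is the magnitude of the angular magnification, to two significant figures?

|M| = f_obj/|f_eye| = 46.5/4.5 = 10.333.

10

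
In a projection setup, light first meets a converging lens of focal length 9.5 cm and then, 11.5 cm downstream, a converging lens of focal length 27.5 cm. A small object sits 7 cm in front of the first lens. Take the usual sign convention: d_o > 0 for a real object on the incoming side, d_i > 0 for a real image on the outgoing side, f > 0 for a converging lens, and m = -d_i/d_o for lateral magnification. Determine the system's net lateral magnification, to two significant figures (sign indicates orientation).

-9.9

Applying the thin-lens equation to the first lens, 1/9.5 = 1/7 + 1/d_i1, which gives d_i1 = -26.600 cm.
Its lateral magnification is m_1 = -d_i1/d_o1 = -(-26.600)/7 = 3.8000.
The intermediate image is virtual, 26.600 cm to the left of lens 1, so d_o2 = L - d_i1 = 11.5 - (-26.600) = 38.100 cm.
Applying the thin-lens equation again with f_2 = 27.5 cm and d_o2 = 38.100 cm gives d_i2 = 98.844 cm.
m_2 = -(98.844)/(38.100) = -2.5943.
Overall magnification: m = m_1 m_2 = -9.8585.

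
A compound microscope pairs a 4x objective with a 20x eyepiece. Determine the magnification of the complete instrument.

The overall magnification of a compound microscope is the product of the objective and eyepiece magnifications:
M = M_obj x M_eye = 4 x 20 = 80.

80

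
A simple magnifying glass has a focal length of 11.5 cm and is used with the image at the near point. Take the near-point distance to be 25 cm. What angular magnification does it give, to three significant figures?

M = 1 + D/f = 1 + 25/11.5 = 3.174.

3.17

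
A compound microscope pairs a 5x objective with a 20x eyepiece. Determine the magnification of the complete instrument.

The overall magnification of a compound microscope is the product of the objective and eyepiece magnifications:
M = M_obj x M_eye = 5 x 20 = 100.

100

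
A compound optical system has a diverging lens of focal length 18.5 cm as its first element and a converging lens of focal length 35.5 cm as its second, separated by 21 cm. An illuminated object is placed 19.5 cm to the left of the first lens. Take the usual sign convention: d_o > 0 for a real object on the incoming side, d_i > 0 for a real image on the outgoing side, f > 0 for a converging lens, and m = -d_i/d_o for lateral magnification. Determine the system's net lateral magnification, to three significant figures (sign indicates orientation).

3.45

Lens 1: 1/d_i1 = 1/f_1 - 1/d_o1 = 1/(-18.5) - 1/19.5 = -0.10534 cm^-1, so d_i1 = -9.493 cm.
m_1 = -(-9.493)/19.5 = 0.4868.
With d_i1 < 0 the first image is virtual and lies on the object side; the object distance for lens 2 is d_o2 = 21 - (-9.493) = 30.493 cm.
Lens 2: 1/d_i2 = 1/f_2 - 1/d_o2 = 1/35.5 - 1/(30.493) = -0.00462 cm^-1, so d_i2 = -216.219 cm.
m_2 = -(-216.219)/(30.493) = 7.0907.
Overall magnification: m = m_1 m_2 = 3.4520.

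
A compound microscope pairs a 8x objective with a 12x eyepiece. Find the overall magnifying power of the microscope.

The overall magnification of a compound microscope is the product of the objective and eyepiece magnifications:
M = M_obj x M_eye = 8 x 12 = 96.

96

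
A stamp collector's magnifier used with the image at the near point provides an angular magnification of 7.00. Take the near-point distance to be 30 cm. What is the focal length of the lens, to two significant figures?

5.0 cm

For the image at the near point, M = 1 + D/f.
f = D/(M - 1) = 30/(7.0 - 1) = 5.000 cm.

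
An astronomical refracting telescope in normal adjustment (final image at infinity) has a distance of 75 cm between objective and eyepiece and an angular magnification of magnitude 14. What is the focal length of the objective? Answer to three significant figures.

70.0 cm

In normal adjustment the tube length equals f_obj + f_eye and |M| = f_obj/f_eye.
So f_obj = 14 f_eye and 14 f_eye + f_eye = 75 cm, giving f_eye = 75/15 = 5.000 cm and f_obj = 70.000 cm.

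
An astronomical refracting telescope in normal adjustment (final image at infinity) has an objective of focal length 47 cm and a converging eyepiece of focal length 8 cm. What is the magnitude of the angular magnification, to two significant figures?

5.9

|M| = f_obj/|f_eye| = 47/8 = 5.875.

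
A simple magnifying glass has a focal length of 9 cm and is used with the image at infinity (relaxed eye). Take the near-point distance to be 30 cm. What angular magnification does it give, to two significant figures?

3.3

M = D/f = 30/9 = 3.333.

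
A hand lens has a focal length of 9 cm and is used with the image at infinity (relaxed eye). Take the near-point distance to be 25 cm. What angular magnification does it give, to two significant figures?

2.8

M = D/f = 25/9 = 2.778.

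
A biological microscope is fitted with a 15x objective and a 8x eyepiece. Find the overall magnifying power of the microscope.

The overall magnification of a compound microscope is the product of the objective and eyepiece magnifications:
M = M_obj x M_eye = 15 x 8 = 120.

120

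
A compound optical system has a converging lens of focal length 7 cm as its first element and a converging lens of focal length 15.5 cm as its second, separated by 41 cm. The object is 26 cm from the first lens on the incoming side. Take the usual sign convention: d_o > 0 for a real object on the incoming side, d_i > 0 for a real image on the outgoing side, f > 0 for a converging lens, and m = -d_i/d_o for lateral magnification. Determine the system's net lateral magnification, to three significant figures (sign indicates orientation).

First lens: d_i1 = 1/(1/7 - 1/26) = 9.579 cm.
m_1 = -(9.579)/26 = -0.3684.
The intermediate image is 9.579 cm to the right of lens 1, so d_o2 = L - d_i1 = 41 - 9.579 = 31.421 cm.
Second lens: d_i2 = 1/(1/15.5 - 1/(31.421)) = 30.590 cm.
m_2 = -(30.590)/(31.421) = -0.9736.
Overall magnification: m = m_1 m_2 = 0.3587.

0.359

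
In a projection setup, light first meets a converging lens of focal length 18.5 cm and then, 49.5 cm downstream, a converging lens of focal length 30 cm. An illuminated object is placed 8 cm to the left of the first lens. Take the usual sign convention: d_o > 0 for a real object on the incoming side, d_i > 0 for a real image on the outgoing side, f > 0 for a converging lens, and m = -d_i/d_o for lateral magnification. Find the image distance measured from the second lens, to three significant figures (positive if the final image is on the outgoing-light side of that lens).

First lens: d_i1 = 1/(1/18.5 - 1/8) = -14.095 cm.
With d_i1 < 0 the first image is virtual and lies on the object side; the object distance for lens 2 is d_o2 = 49.5 - (-14.095) = 63.595 cm.
Second lens: d_i2 = 1/(1/30 - 1/(63.595)) = 56.790 cm.

56.8 cm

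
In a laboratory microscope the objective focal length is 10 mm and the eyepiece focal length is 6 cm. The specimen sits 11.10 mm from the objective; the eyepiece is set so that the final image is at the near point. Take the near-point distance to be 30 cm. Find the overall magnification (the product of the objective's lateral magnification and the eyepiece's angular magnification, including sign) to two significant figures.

-55

Convert to cm: f_obj = 10 mm = 1 cm; d_o = 11.10 mm = 1.11 cm.
Objective: 1/d_i = 1/f_obj - 1/d_o = 1/1 - 1/1.11 = 0.09910 cm^-1, so d_i = 10.091 cm.
m_obj = -d_i/d_o = -10.091/1.11 = -9.091.
Eyepiece angular magnification (image at near point): M_eye = 1 + D/f_e = 1 + 30/6 = 6.000.
Overall M = m_obj x M_eye = (-9.091)(6.000) = -54.55.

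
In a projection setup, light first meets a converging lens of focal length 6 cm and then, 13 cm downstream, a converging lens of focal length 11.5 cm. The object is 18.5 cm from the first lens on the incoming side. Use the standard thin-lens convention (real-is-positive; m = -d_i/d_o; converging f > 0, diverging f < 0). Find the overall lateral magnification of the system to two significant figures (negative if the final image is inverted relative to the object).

First lens: d_i1 = 1/(1/6 - 1/18.5) = 8.880 cm.
m_1 = -(8.880)/18.5 = -0.4800.
Object distance for lens 2: d_o2 = 13 - 8.880 = 4.120 cm.
Second lens: d_i2 = 1/(1/11.5 - 1/(4.120)) = -6.420 cm.
m_2 = -(-6.420)/(4.120) = 1.5583.
The system's lateral magnification is m_1 m_2 = (-0.4800)(1.5583) = -0.7480.

-0.75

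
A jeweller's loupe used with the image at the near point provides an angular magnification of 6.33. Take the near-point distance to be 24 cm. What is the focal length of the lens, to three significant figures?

For the image at the near point, M = 1 + D/f.
f = D/(M - 1) = 24/(6.33 - 1) = 4.503 cm.

4.50 cm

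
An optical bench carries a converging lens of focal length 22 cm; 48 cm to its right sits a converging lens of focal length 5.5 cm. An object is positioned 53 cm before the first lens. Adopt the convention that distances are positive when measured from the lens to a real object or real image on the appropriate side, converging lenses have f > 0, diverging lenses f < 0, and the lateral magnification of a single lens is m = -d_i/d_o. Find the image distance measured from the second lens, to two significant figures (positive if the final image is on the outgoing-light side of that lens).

Lens 1: 1/d_i1 = 1/f_1 - 1/d_o1 = 1/22 - 1/53 = 0.02659 cm^-1, so d_i1 = 37.613 cm.
The intermediate image is 37.613 cm to the right of lens 1, so d_o2 = L - d_i1 = 48 - 37.613 = 10.387 cm.
Lens 2: 1/d_i2 = 1/f_2 - 1/d_o2 = 1/5.5 - 1/(10.387) = 0.08554 cm^-1, so d_i2 = 11.690 cm.

12 cm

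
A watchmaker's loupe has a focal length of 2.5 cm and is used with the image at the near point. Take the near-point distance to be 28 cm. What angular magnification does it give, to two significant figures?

12

M = 1 + D/f = 1 + 28/2.5 = 12.200.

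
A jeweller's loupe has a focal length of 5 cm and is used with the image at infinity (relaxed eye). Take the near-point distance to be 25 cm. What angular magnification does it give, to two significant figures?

5.0

M = D/f = 25/5 = 5.000.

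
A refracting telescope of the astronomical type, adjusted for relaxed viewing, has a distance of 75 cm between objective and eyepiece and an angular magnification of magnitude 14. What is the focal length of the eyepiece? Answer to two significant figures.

5.0 cm

In normal adjustment the tube length equals f_obj + f_eye and |M| = f_obj/f_eye.
So f_obj = 14 f_eye and 14 f_eye + f_eye = 75 cm, giving f_eye = 75/15 = 5.000 cm and f_obj = 70.000 cm.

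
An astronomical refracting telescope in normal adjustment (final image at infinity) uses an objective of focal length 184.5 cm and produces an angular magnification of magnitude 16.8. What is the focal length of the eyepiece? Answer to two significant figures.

11 cm

|M| = f_obj/f_eye, so f_eye = f_obj/|M| = 184.5/16.8 = 10.982 cm.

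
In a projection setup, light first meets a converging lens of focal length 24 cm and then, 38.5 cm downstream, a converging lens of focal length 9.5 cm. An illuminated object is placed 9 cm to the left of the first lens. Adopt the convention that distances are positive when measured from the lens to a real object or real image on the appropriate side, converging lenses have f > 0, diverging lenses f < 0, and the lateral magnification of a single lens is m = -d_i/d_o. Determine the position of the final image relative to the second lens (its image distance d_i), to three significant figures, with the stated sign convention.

11.6 cm

First lens: d_i1 = 1/(1/24 - 1/9) = -14.400 cm.
The intermediate image is virtual, 14.400 cm to the left of lens 1, so d_o2 = L - d_i1 = 38.5 - (-14.400) = 52.900 cm.
Second lens: d_i2 = 1/(1/9.5 - 1/(52.900)) = 11.579 cm.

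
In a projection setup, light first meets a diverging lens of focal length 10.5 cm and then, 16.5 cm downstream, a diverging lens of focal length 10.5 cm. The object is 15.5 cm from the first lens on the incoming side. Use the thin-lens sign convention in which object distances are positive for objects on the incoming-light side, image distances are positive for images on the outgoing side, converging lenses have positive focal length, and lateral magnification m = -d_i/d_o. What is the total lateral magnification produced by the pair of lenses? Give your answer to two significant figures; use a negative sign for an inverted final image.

0.13

Lens 1: 1/d_i1 = 1/f_1 - 1/d_o1 = 1/(-10.5) - 1/15.5 = -0.15975 cm^-1, so d_i1 = -6.260 cm.
m_1 = -(-6.260)/15.5 = 0.4038.
With d_i1 < 0 the first image is virtual and lies on the object side; the object distance for lens 2 is d_o2 = 16.5 - (-6.260) = 22.760 cm.
Lens 2: 1/d_i2 = 1/f_2 - 1/d_o2 = 1/(-10.5) - 1/(22.760) = -0.13918 cm^-1, so d_i2 = -7.185 cm.
m_2 = -(-7.185)/(22.760) = 0.3157.
Overall magnification: m = m_1 m_2 = 0.1275.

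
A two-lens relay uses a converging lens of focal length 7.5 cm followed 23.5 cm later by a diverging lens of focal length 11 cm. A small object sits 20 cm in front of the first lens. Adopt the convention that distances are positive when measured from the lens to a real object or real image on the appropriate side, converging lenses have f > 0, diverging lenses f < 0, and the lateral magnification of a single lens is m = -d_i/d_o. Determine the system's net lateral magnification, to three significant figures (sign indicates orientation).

-0.293

Applying the thin-lens equation to the first lens, 1/7.5 = 1/20 + 1/d_i1, which gives d_i1 = 12.000 cm.
Its lateral magnification is m_1 = -d_i1/d_o1 = -(12.000)/20 = -0.6000.
The intermediate image is 12.000 cm to the right of lens 1, so d_o2 = L - d_i1 = 23.5 - 12.000 = 11.500 cm.
Applying the thin-lens equation again with f_2 = -11 cm and d_o2 = 11.500 cm gives d_i2 = -5.622 cm.
m_2 = -(-5.622)/(11.500) = 0.4889.
Total m = m_1 x m_2 = (-0.6000)(0.4889) = -0.2933.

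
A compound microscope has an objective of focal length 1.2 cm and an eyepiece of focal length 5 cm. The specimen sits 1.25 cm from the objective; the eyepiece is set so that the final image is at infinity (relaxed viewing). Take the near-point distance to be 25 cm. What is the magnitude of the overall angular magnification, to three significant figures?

Objective: 1/d_i = 1/f_obj - 1/d_o = 1/1.2 - 1/1.25 = 0.03333 cm^-1, so d_i = 30.000 cm.
m_obj = -d_i/d_o = -30.000/1.25 = -24.000.
Eyepiece angular magnification (image at infinity): M_eye = D/f_e = 25/5 = 5.000.
Overall M = m_obj x M_eye = (-24.000)(5.000) = -120.00.
|M| = 120.00.

120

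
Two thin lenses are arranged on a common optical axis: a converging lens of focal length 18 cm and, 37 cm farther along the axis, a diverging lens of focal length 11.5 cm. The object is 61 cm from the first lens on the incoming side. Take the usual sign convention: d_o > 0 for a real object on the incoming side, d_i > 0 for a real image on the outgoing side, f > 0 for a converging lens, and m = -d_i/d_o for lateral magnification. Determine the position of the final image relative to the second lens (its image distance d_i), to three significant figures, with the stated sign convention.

-5.74 cm

Lens 1: 1/d_i1 = 1/f_1 - 1/d_o1 = 1/18 - 1/61 = 0.03916 cm^-1, so d_i1 = 25.535 cm.
That image sits 11.465 cm in front of the second lens, so d_o2 = 11.465 cm.
Lens 2: 1/d_i2 = 1/f_2 - 1/d_o2 = 1/(-11.5) - 1/(11.465) = -0.17418 cm^-1, so d_i2 = -5.741 cm.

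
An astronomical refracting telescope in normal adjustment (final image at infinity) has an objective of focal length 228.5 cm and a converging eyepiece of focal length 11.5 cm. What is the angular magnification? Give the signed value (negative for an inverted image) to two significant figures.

-20

M = -f_obj/f_eye = -228.5/(11.5) = -19.870.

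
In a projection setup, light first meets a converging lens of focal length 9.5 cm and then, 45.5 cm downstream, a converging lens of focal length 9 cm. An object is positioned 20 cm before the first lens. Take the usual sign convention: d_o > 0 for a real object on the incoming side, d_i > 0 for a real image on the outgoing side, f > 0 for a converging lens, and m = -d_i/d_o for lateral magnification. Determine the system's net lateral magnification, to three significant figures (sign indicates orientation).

First lens: d_i1 = 1/(1/9.5 - 1/20) = 18.095 cm.
m_1 = -(18.095)/20 = -0.9048.
Object distance for lens 2: d_o2 = 45.5 - 18.095 = 27.405 cm.
Second lens: d_i2 = 1/(1/9 - 1/(27.405)) = 13.401 cm.
m_2 = -(13.401)/(27.405) = -0.4890.
Overall magnification: m = m_1 m_2 = 0.4424.

0.442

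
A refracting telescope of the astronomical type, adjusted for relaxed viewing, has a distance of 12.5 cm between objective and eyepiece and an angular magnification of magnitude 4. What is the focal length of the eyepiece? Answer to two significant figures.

In normal adjustment the tube length equals f_obj + f_eye and |M| = f_obj/f_eye.
So f_obj = 4 f_eye and 4 f_eye + f_eye = 12.5 cm, giving f_eye = 12.5/5 = 2.500 cm and f_obj = 10.000 cm.

2.5 cm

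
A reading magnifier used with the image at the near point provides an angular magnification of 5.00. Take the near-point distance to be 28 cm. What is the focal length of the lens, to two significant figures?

For the image at the near point, M = 1 + D/f.
f = D/(M - 1) = 28/(5.0 - 1) = 7.000 cm.

7.0 cm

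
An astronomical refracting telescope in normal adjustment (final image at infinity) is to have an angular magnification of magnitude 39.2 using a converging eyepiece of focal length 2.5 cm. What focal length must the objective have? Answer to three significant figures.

|M| = f_obj/|f_eye|, so f_obj = |M| x |f_eye| = 39.2 x 2.5 = 98.000 cm.

98.0 cm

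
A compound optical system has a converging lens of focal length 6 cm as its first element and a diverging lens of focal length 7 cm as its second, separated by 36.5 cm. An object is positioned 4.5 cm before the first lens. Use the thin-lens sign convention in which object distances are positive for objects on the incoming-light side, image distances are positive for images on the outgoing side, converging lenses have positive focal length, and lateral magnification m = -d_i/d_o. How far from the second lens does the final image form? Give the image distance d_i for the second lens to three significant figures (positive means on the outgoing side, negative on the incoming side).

-6.20 cm

First lens: d_i1 = 1/(1/6 - 1/4.5) = -18.000 cm.
With d_i1 < 0 the first image is virtual and lies on the object side; the object distance for lens 2 is d_o2 = 36.5 - (-18.000) = 54.500 cm.
Second lens: d_i2 = 1/(1/(-7) - 1/(54.500)) = -6.203 cm.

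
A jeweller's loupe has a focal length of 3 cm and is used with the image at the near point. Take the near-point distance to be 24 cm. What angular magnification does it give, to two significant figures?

M = 1 + D/f = 1 + 24/3 = 9.000.

9.0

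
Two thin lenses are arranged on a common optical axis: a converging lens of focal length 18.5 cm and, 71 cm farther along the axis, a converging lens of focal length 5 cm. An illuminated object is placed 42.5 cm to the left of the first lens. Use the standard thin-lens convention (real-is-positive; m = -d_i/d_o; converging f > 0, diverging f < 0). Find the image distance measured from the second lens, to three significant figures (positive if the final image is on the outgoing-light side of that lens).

Applying the thin-lens equation to the first lens, 1/18.5 = 1/42.5 + 1/d_i1, which gives d_i1 = 32.760 cm.
That image sits 38.240 cm in front of the second lens, so d_o2 = 38.240 cm.
Applying the thin-lens equation again with f_2 = 5 cm and d_o2 = 38.240 cm gives d_i2 = 5.752 cm.

5.75 cm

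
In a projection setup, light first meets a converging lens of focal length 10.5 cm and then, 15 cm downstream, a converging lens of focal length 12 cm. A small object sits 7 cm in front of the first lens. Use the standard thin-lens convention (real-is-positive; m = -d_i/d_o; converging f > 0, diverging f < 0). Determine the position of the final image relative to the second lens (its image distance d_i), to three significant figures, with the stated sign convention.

Lens 1: 1/d_i1 = 1/f_1 - 1/d_o1 = 1/10.5 - 1/7 = -0.04762 cm^-1, so d_i1 = -21.000 cm.
The intermediate image is virtual, 21.000 cm to the left of lens 1, so d_o2 = L - d_i1 = 15 - (-21.000) = 36.000 cm.
Lens 2: 1/d_i2 = 1/f_2 - 1/d_o2 = 1/12 - 1/(36.000) = 0.05556 cm^-1, so d_i2 = 18.000 cm.

18.0 cm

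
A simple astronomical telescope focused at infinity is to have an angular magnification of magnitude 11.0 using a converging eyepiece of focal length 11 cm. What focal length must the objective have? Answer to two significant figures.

120 cm

|M| = f_obj/|f_eye|, so f_obj = |M| x |f_eye| = 11.0 x 11 = 121.000 cm.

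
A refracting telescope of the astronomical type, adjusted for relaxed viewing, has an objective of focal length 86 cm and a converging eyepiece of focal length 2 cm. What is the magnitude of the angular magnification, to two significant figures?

43

|M| = f_obj/|f_eye| = 86/2 = 43.000.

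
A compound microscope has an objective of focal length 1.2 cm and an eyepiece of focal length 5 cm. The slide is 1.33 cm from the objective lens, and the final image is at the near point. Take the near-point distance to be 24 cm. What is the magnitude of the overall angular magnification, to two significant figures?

Objective: 1/d_i = 1/f_obj - 1/d_o = 1/1.2 - 1/1.33 = 0.08145 cm^-1, so d_i = 12.277 cm.
m_obj = -d_i/d_o = -12.277/1.33 = -9.231.
Eyepiece angular magnification (image at near point): M_eye = 1 + D/f_e = 1 + 24/5 = 5.800.
Overall M = m_obj x M_eye = (-9.231)(5.800) = -53.54.
|M| = 53.54.

54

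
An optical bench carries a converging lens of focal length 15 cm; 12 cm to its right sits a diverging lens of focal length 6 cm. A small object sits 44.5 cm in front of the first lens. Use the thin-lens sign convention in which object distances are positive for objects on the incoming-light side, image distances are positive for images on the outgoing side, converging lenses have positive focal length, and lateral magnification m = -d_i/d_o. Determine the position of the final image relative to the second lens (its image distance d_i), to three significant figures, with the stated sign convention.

Lens 1: 1/d_i1 = 1/f_1 - 1/d_o1 = 1/15 - 1/44.5 = 0.04419 cm^-1, so d_i1 = 22.627 cm.
Since 22.627 cm > 12 cm, the first image lies past the second lens and serves as a virtual object: d_o2 = L - d_i1 = -10.627 cm.
Lens 2: 1/d_i2 = 1/f_2 - 1/d_o2 = 1/(-6) - 1/(-10.627) = -0.07257 cm^-1, so d_i2 = -13.780 cm.

-13.8 cm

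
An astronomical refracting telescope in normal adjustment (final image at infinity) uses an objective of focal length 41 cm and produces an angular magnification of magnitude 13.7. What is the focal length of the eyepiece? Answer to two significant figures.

|M| = f_obj/f_eye, so f_eye = f_obj/|M| = 41/13.7 = 2.993 cm.

3.0 cm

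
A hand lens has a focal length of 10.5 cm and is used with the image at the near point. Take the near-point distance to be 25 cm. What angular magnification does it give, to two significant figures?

M = 1 + D/f = 1 + 25/10.5 = 3.381.

3.4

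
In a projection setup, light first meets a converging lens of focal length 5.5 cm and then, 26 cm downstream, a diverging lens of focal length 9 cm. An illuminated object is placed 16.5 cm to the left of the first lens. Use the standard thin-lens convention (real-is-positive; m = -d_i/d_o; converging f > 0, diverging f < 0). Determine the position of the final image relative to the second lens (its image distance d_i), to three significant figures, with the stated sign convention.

-5.97 cm

Applying the thin-lens equation to the first lens, 1/5.5 = 1/16.5 + 1/d_i1, which gives d_i1 = 8.250 cm.
The intermediate image is 8.250 cm to the right of lens 1, so d_o2 = L - d_i1 = 26 - 8.250 = 17.750 cm.
Applying the thin-lens equation again with f_2 = -9 cm and d_o2 = 17.750 cm gives d_i2 = -5.972 cm.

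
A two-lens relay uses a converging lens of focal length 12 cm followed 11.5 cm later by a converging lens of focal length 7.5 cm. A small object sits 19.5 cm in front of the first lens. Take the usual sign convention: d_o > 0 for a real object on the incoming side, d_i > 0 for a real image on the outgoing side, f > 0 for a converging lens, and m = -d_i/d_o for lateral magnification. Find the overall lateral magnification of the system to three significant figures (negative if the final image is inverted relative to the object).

-0.441

Lens 1: 1/d_i1 = 1/f_1 - 1/d_o1 = 1/12 - 1/19.5 = 0.03205 cm^-1, so d_i1 = 31.200 cm.
m_1 = -(31.200)/19.5 = -1.6000.
Since 31.200 cm > 11.5 cm, the first image lies past the second lens and serves as a virtual object: d_o2 = L - d_i1 = -19.700 cm.
Lens 2: 1/d_i2 = 1/f_2 - 1/d_o2 = 1/7.5 - 1/(-19.700) = 0.18409 cm^-1, so d_i2 = 5.432 cm.
m_2 = -(5.432)/(-19.700) = 0.2757.
The system's lateral magnification is m_1 m_2 = (-1.6000)(0.2757) = -0.4412.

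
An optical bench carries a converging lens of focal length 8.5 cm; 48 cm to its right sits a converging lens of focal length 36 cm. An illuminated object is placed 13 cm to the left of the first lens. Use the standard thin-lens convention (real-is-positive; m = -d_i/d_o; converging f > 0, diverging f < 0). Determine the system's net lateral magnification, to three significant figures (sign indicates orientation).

-5.42

First lens: d_i1 = 1/(1/8.5 - 1/13) = 24.556 cm.
m_1 = -(24.556)/13 = -1.8889.
The intermediate image is 24.556 cm to the right of lens 1, so d_o2 = L - d_i1 = 48 - 24.556 = 23.444 cm.
Second lens: d_i2 = 1/(1/36 - 1/(23.444)) = -67.221 cm.
m_2 = -(-67.221)/(23.444) = 2.8673.
Total m = m_1 x m_2 = (-1.8889)(2.8673) = -5.4159.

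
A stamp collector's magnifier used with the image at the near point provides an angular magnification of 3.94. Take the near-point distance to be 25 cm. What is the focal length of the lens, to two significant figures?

8.5 cm

For the image at the near point, M = 1 + D/f.
f = D/(M - 1) = 25/(3.94 - 1) = 8.503 cm.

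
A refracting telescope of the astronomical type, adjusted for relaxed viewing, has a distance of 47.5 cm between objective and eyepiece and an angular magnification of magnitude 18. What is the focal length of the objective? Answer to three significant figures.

45.0 cm

In normal adjustment the tube length equals f_obj + f_eye and |M| = f_obj/f_eye.
So f_obj = 18 f_eye and 18 f_eye + f_eye = 47.5 cm, giving f_eye = 47.5/19 = 2.500 cm and f_obj = 45.000 cm.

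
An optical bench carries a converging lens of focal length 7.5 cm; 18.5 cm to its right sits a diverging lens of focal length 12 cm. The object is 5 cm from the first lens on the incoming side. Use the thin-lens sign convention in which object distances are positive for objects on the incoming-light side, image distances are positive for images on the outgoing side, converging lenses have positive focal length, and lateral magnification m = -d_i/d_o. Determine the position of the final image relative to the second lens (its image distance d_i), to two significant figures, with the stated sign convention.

-8.8 cm

First lens: d_i1 = 1/(1/7.5 - 1/5) = -15.000 cm.
The intermediate image is virtual, 15.000 cm to the left of lens 1, so d_o2 = L - d_i1 = 18.5 - (-15.000) = 33.500 cm.
Second lens: d_i2 = 1/(1/(-12) - 1/(33.500)) = -8.835 cm.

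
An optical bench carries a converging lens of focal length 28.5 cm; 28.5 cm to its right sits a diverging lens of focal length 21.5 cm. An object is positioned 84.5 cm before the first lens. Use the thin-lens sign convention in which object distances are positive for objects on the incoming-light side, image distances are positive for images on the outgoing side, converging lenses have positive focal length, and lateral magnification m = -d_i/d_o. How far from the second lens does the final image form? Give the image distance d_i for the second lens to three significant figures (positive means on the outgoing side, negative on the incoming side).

44.6 cm

First lens: d_i1 = 1/(1/28.5 - 1/84.5) = 43.004 cm.
Since 43.004 cm > 28.5 cm, the first image lies past the second lens and serves as a virtual object: d_o2 = L - d_i1 = -14.504 cm.
Second lens: d_i2 = 1/(1/(-21.5) - 1/(-14.504)) = 44.578 cm.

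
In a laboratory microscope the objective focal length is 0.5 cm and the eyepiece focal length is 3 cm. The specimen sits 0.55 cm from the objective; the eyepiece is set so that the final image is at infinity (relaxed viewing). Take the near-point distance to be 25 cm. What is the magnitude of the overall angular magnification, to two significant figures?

83

Objective: 1/d_i = 1/f_obj - 1/d_o = 1/0.5 - 1/0.55 = 0.18182 cm^-1, so d_i = 5.500 cm.
m_obj = -d_i/d_o = -5.500/0.55 = -10.000.
Eyepiece angular magnification (image at infinity): M_eye = D/f_e = 25/3 = 8.333.
Overall M = m_obj x M_eye = (-10.000)(8.333) = -83.33.
|M| = 83.33.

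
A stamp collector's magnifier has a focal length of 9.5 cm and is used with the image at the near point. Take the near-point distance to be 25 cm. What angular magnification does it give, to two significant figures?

3.6

M = 1 + D/f = 1 + 25/9.5 = 3.632.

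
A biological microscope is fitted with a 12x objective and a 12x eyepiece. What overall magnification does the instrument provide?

The overall magnification of a compound microscope is the product of the objective and eyepiece magnifications:
M = M_obj x M_eye = 12 x 12 = 144.

144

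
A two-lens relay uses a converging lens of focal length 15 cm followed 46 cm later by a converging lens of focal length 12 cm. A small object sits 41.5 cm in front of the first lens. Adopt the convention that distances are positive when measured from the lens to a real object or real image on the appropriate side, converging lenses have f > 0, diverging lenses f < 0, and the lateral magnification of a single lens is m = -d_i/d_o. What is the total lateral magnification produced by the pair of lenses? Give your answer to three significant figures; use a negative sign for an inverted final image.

Lens 1: 1/d_i1 = 1/f_1 - 1/d_o1 = 1/15 - 1/41.5 = 0.04257 cm^-1, so d_i1 = 23.491 cm.
m_1 = -(23.491)/41.5 = -0.5660.
That image sits 22.509 cm in front of the second lens, so d_o2 = 22.509 cm.
Lens 2: 1/d_i2 = 1/f_2 - 1/d_o2 = 1/12 - 1/(22.509) = 0.03891 cm^-1, so d_i2 = 25.702 cm.
m_2 = -(25.702)/(22.509) = -1.1418.
Overall magnification: m = m_1 m_2 = 0.6463.

0.646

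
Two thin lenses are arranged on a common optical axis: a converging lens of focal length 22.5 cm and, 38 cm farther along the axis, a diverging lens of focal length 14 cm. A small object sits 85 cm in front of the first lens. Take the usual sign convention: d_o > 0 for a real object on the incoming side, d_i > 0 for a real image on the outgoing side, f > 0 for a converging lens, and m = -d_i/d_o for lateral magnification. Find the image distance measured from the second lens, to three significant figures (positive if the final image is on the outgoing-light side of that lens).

-4.84 cm

First lens: d_i1 = 1/(1/22.5 - 1/85) = 30.600 cm.
The intermediate image is 30.600 cm to the right of lens 1, so d_o2 = L - d_i1 = 38 - 30.600 = 7.400 cm.
Second lens: d_i2 = 1/(1/(-14) - 1/(7.400)) = -4.841 cm.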